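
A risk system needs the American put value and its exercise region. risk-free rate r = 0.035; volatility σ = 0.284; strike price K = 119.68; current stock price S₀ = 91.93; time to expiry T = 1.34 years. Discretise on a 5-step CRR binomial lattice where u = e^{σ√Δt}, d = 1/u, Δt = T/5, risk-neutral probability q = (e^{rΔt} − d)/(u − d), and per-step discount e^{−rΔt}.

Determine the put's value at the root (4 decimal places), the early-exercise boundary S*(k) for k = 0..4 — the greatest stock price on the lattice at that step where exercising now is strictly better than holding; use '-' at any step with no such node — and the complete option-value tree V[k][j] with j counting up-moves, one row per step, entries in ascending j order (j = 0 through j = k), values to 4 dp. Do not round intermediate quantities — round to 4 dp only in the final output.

params: Δt=0.26800 u=1.15838 d=0.86327 q=0.49524 e^(-rΔt)=0.99066
t_5 payoffs: 75.6042 60.5370 40.3192 13.1901 0.0000 0.0000
t_4: node(4,0) S=51.0566 payoff=68.6234 vs cont=67.5061 → 68.6234 [stop]  node(4,1) S=68.5101 payoff=51.1699 vs cont=50.0526 → 51.1699 [stop]  node(4,2) S=91.9300 payoff=27.7500 vs cont=26.6327 → 27.7500 [stop]  node(4,3) S=123.3559 payoff=0.0000 vs cont=6.5956 → 6.5956 [wait]  node(4,4) S=165.5246 payoff=0.0000 vs cont=0.0000 → 0.0000 [wait]  ⇒ S*(4)=91.9300
t_3: node(3,0) S=59.1430 payoff=60.5370 vs cont=59.4197 → 60.5370 [stop]  node(3,1) S=79.3608 payoff=40.3192 vs cont=39.2019 → 40.3192 [stop]  node(3,2) S=106.4899 payoff=13.1901 vs cont=17.1121 → 17.1121 [wait]  node(3,3) S=142.8931 payoff=0.0000 vs cont=3.2981 → 3.2981 [wait]  ⇒ S*(3)=79.3608
t_2: node(2,0) S=68.5101 payoff=51.1699 vs cont=50.0526 → 51.1699 [stop]  node(2,1) S=91.9300 payoff=27.7500 vs cont=28.5569 → 28.5569 [wait]  node(2,2) S=123.3559 payoff=0.0000 vs cont=10.1749 → 10.1749 [wait]  ⇒ S*(2)=68.5101
t_1: node(1,0) S=79.3608 payoff=40.3192 vs cont=39.5978 → 40.3192 [stop]  node(1,1) S=106.4899 payoff=13.1901 vs cont=19.2717 → 19.2717 [wait]  ⇒ S*(1)=79.3608
t_0: node(0,0) S=91.9300 payoff=27.7500 vs cont=29.6164 → 29.6164 [wait]  ⇒ S*(0)=-

price = 29.6164
boundary = - 79.3608 68.5101 79.3608 91.9300
tree:
29.6164
40.3192 19.2717
51.1699 28.5569 10.1749
60.5370 40.3192 17.1121 3.2981
68.6234 51.1699 27.7500 6.5956 0.0000
75.6042 60.5370 40.3192 13.1901 0.0000 0.0000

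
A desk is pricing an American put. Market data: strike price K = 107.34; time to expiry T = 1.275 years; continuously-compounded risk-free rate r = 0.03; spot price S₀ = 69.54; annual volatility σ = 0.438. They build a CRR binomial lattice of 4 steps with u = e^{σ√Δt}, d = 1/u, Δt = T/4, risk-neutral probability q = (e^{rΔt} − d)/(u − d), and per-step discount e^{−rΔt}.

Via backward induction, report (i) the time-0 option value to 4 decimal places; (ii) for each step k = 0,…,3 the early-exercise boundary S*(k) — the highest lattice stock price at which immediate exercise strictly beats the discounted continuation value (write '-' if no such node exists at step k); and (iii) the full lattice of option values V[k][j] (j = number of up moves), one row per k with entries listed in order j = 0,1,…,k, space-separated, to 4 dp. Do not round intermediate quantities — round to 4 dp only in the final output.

params: Δt=0.31875 u=1.28055 d=0.78092 q=0.45772 e^(-rΔt)=0.99048
t_4 payoffs: 81.4784 64.9323 37.8000 0.0000 0.0000
t_3: node(3,0) S=33.1169 payoff=74.2231 vs cont=73.2015 → 74.2231 [stop]  node(3,1) S=54.3050 payoff=53.0350 vs cont=52.0135 → 53.0350 [stop]  node(3,2) S=89.0491 payoff=18.2909 vs cont=20.3030 → 20.3030 [wait]  node(3,3) S=146.0223 payoff=0.0000 vs cont=0.0000 → 0.0000 [wait]  ⇒ S*(3)=54.3050
t_2: node(2,0) S=42.4077 payoff=64.9323 vs cont=63.9107 → 64.9323 [stop]  node(2,1) S=69.5400 payoff=37.8000 vs cont=37.6907 → 37.8000 [stop]  node(2,2) S=114.0314 payoff=0.0000 vs cont=10.9051 → 10.9051 [wait]  ⇒ S*(2)=69.5400
t_1: node(1,0) S=54.3050 payoff=53.0350 vs cont=52.0135 → 53.0350 [stop]  node(1,1) S=89.0491 payoff=18.2909 vs cont=25.2470 → 25.2470 [wait]  ⇒ S*(1)=54.3050
t_0: node(0,0) S=69.5400 payoff=37.8000 vs cont=39.9321 → 39.9321 [wait]  ⇒ S*(0)=-

price = 39.9321
boundary = - 54.3050 69.5400 54.3050
tree:
39.9321
53.0350 25.2470
64.9323 37.8000 10.9051
74.2231 53.0350 20.3030 0.0000
81.4784 64.9323 37.8000 0.0000 0.0000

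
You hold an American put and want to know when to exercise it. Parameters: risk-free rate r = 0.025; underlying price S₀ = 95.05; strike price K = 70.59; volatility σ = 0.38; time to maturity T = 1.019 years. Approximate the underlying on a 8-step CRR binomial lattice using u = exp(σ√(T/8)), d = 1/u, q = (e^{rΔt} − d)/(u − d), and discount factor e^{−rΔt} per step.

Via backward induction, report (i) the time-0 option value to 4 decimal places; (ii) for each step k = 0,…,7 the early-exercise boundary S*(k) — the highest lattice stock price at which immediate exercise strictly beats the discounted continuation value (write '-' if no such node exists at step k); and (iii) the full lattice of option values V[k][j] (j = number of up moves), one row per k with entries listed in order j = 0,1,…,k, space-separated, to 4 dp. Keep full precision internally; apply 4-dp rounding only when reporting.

params: Δt=0.12737 u=1.14525 d=0.87317 q=0.47787 e^(-rΔt)=0.99682
t_8 payoffs: 38.4713 28.4634 15.3371 0.0000 0.0000 0.0000 0.0000 0.0000 0.0000
t_7: node(7,0) S=36.7838 payoff=33.8062 vs cont=33.5817 → 33.8062 [stop]  node(7,1) S=48.2454 payoff=22.3446 vs cont=22.1202 → 22.3446 [stop]  node(7,2) S=63.2782 payoff=7.3118 vs cont=7.9825 → 7.9825 [wait]  node(7,3) S=82.9952 payoff=0.0000 vs cont=0.0000 → 0.0000 [wait]  node(7,4) S=108.8558 payoff=0.0000 vs cont=0.0000 → 0.0000 [wait]  node(7,5) S=142.7743 payoff=0.0000 vs cont=0.0000 → 0.0000 [wait]  node(7,6) S=187.2615 payoff=0.0000 vs cont=0.0000 → 0.0000 [wait]  node(7,7) S=245.6106 payoff=0.0000 vs cont=0.0000 → 0.0000 [wait]  ⇒ S*(7)=48.2454
t_6: node(6,0) S=42.1266 payoff=28.4634 vs cont=28.2390 → 28.4634 [stop]  node(6,1) S=55.2529 payoff=15.3371 vs cont=15.4322 → 15.4322 [wait]  node(6,2) S=72.4692 payoff=0.0000 vs cont=4.1547 → 4.1547 [wait]  node(6,3) S=95.0500 payoff=0.0000 vs cont=0.0000 → 0.0000 [wait]  node(6,4) S=124.6668 payoff=0.0000 vs cont=0.0000 → 0.0000 [wait]  node(6,5) S=163.5119 payoff=0.0000 vs cont=0.0000 → 0.0000 [wait]  node(6,6) S=214.4607 payoff=0.0000 vs cont=0.0000 → 0.0000 [wait]  ⇒ S*(6)=42.1266
t_5: node(5,0) S=48.2454 payoff=22.3446 vs cont=22.1655 → 22.3446 [stop]  node(5,1) S=63.2782 payoff=7.3118 vs cont=10.0111 → 10.0111 [wait]  node(5,2) S=82.9952 payoff=0.0000 vs cont=2.1624 → 2.1624 [wait]  node(5,3) S=108.8558 payoff=0.0000 vs cont=0.0000 → 0.0000 [wait]  node(5,4) S=142.7743 payoff=0.0000 vs cont=0.0000 → 0.0000 [wait]  node(5,5) S=187.2615 payoff=0.0000 vs cont=0.0000 → 0.0000 [wait]  ⇒ S*(5)=48.2454
t_4: node(4,0) S=55.2529 payoff=15.3371 vs cont=16.3985 → 16.3985 [wait]  node(4,1) S=72.4692 payoff=0.0000 vs cont=6.2405 → 6.2405 [wait]  node(4,2) S=95.0500 payoff=0.0000 vs cont=1.1255 → 1.1255 [wait]  node(4,3) S=124.6668 payoff=0.0000 vs cont=0.0000 → 0.0000 [wait]  node(4,4) S=163.5119 payoff=0.0000 vs cont=0.0000 → 0.0000 [wait]  ⇒ S*(4)=-
t_3: node(3,0) S=63.2782 payoff=7.3118 vs cont=11.5076 → 11.5076 [wait]  node(3,1) S=82.9952 payoff=0.0000 vs cont=3.7841 → 3.7841 [wait]  node(3,2) S=108.8558 payoff=0.0000 vs cont=0.5858 → 0.5858 [wait]  node(3,3) S=142.7743 payoff=0.0000 vs cont=0.0000 → 0.0000 [wait]  ⇒ S*(3)=-
t_2: node(2,0) S=72.4692 payoff=0.0000 vs cont=7.7919 → 7.7919 [wait]  node(2,1) S=95.0500 payoff=0.0000 vs cont=2.2486 → 2.2486 [wait]  node(2,2) S=124.6668 payoff=0.0000 vs cont=0.3049 → 0.3049 [wait]  ⇒ S*(2)=-
t_1: node(1,0) S=82.9952 payoff=0.0000 vs cont=5.1266 → 5.1266 [wait]  node(1,1) S=108.8558 payoff=0.0000 vs cont=1.3155 → 1.3155 [wait]  ⇒ S*(1)=-
t_0: node(0,0) S=95.0500 payoff=0.0000 vs cont=3.2949 → 3.2949 [wait]  ⇒ S*(0)=-

price = 3.2949
boundary = - - - - - 48.2454 42.1266 48.2454
tree:
3.2949
5.1266 1.3155
7.7919 2.2486 0.3049
11.5076 3.7841 0.5858 0.0000
16.3985 6.2405 1.1255 0.0000 0.0000
22.3446 10.0111 2.1624 0.0000 0.0000 0.0000
28.4634 15.4322 4.1547 0.0000 0.0000 0.0000 0.0000
33.8062 22.3446 7.9825 0.0000 0.0000 0.0000 0.0000 0.0000
38.4713 28.4634 15.3371 0.0000 0.0000 0.0000 0.0000 0.0000 0.0000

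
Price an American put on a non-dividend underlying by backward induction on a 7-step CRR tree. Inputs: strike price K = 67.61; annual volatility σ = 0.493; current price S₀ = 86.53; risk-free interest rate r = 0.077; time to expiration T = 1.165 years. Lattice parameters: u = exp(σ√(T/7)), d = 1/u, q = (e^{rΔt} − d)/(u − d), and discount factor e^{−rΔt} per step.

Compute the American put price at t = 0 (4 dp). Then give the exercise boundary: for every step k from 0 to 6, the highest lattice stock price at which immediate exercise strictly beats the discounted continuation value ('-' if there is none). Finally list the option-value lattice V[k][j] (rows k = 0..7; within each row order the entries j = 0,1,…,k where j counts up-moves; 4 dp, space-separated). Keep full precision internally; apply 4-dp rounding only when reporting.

Δt=0.16643, u=1.22277, d=0.81781, q=0.48174, disc=e^(-rΔt)=0.98727
k=7 terminal: V=max(K-S,0) → 46.4390 35.9556 20.2810 0.0000 0.0000 0.0000 0.0000 0.0000
k=6: j=0 S=25.8874 intr=41.7226 cont=40.8617 V=41.7226[EX]; j=1 S=38.7062 intr=28.9038 cont=28.0429 V=28.9038[EX]; j=2 S=57.8727 intr=9.7373 cont=10.3771 V=10.3771[hold]; j=3 S=86.5300 intr=0.0000 cont=0.0000 V=0.0000[hold]; j=4 S=129.3777 intr=0.0000 cont=0.0000 V=0.0000[hold]; j=5 S=193.4427 intr=0.0000 cont=0.0000 V=0.0000[hold]; j=6 S=289.2313 intr=0.0000 cont=0.0000 V=0.0000[hold]  S*(6)=38.7062
k=5: j=0 S=31.6544 intr=35.9556 cont=35.0947 V=35.9556[EX]; j=1 S=47.3290 intr=20.2810 cont=19.7244 V=20.2810[EX]; j=2 S=70.7653 intr=0.0000 cont=5.3096 V=5.3096[hold]; j=3 S=105.8067 intr=0.0000 cont=0.0000 V=0.0000[hold]; j=4 S=158.1998 intr=0.0000 cont=0.0000 V=0.0000[hold]; j=5 S=236.5369 intr=0.0000 cont=0.0000 V=0.0000[hold]  S*(5)=47.3290
k=4: j=0 S=38.7062 intr=28.9038 cont=28.0429 V=28.9038[EX]; j=1 S=57.8727 intr=9.7373 cont=12.9023 V=12.9023[hold]; j=2 S=86.5300 intr=0.0000 cont=2.7167 V=2.7167[hold]; j=3 S=129.3777 intr=0.0000 cont=0.0000 V=0.0000[hold]; j=4 S=193.4427 intr=0.0000 cont=0.0000 V=0.0000[hold]  S*(4)=38.7062
k=3: j=0 S=47.3290 intr=20.2810 cont=20.9254 V=20.9254[hold]; j=1 S=70.7653 intr=0.0000 cont=7.8937 V=7.8937[hold]; j=2 S=105.8067 intr=0.0000 cont=1.3900 V=1.3900[hold]; j=3 S=158.1998 intr=0.0000 cont=0.0000 V=0.0000[hold]  S*(3)=-
k=2: j=0 S=57.8727 intr=9.7373 cont=14.4610 V=14.4610[hold]; j=1 S=86.5300 intr=0.0000 cont=4.7000 V=4.7000[hold]; j=2 S=129.3777 intr=0.0000 cont=0.7112 V=0.7112[hold]  S*(2)=-
k=1: j=0 S=70.7653 intr=0.0000 cont=9.6346 V=9.6346[hold]; j=1 S=105.8067 intr=0.0000 cont=2.7431 V=2.7431[hold]  S*(1)=-
k=0: j=0 S=86.5300 intr=0.0000 cont=6.2343 V=6.2343[hold]  S*(0)=-

price = 6.2343
boundary = - - - - 38.7062 47.3290 38.7062
tree:
6.2343
9.6346 2.7431
14.4610 4.7000 0.7112
20.9254 7.8937 1.3900 0.0000
28.9038 12.9023 2.7167 0.0000 0.0000
35.9556 20.2810 5.3096 0.0000 0.0000 0.0000
41.7226 28.9038 10.3771 0.0000 0.0000 0.0000 0.0000
46.4390 35.9556 20.2810 0.0000 0.0000 0.0000 0.0000 0.0000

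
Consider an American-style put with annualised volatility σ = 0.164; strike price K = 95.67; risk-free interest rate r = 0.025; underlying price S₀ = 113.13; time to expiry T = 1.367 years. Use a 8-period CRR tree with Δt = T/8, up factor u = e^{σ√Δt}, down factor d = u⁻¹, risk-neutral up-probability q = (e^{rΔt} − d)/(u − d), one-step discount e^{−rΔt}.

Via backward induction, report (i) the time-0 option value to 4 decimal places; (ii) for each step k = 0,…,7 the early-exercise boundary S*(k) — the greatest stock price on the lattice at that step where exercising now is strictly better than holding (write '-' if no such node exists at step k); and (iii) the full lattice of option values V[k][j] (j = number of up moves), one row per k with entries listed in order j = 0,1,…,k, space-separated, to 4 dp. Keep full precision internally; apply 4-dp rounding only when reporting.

Δt=0.17087  u=1.07014  d=0.93445  q=0.51461  discount=0.99574
step 8 (expiry): payoffs max(K−S,0) = 29.8979 20.3473 9.4099 0.0000 0.0000 0.0000 0.0000 0.0000 0.0000
step 7: (k=7,j=0): S=70.3856, (K−S)⁺=25.2844, hold=24.8766 ⇒ V=25.2844 exercise | (k=7,j=1): S=80.6061, (K−S)⁺=15.0639, hold=14.6561 ⇒ V=15.0639 exercise | (k=7,j=2): S=92.3106, (K−S)⁺=3.3594, hold=4.5480 ⇒ V=4.5480 continue | (k=7,j=3): S=105.7148, (K−S)⁺=0.0000, hold=0.0000 ⇒ V=0.0000 continue | (k=7,j=4): S=121.0653, (K−S)⁺=0.0000, hold=0.0000 ⇒ V=0.0000 continue | (k=7,j=5): S=138.6449, (K−S)⁺=0.0000, hold=0.0000 ⇒ V=0.0000 continue | (k=7,j=6): S=158.7771, (K−S)⁺=0.0000, hold=0.0000 ⇒ V=0.0000 continue | (k=7,j=7): S=181.8326, (K−S)⁺=0.0000, hold=0.0000 ⇒ V=0.0000 continue  boundary S*=80.6061
step 6: (k=6,j=0): S=75.3227, (K−S)⁺=20.3473, hold=19.9395 ⇒ V=20.3473 exercise | (k=6,j=1): S=86.2601, (K−S)⁺=9.4099, hold=9.6112 ⇒ V=9.6112 continue | (k=6,j=2): S=98.7856, (K−S)⁺=0.0000, hold=2.1982 ⇒ V=2.1982 continue | (k=6,j=3): S=113.1300, (K−S)⁺=0.0000, hold=0.0000 ⇒ V=0.0000 continue | (k=6,j=4): S=129.5573, (K−S)⁺=0.0000, hold=0.0000 ⇒ V=0.0000 continue | (k=6,j=5): S=148.3699, (K−S)⁺=0.0000, hold=0.0000 ⇒ V=0.0000 continue | (k=6,j=6): S=169.9143, (K−S)⁺=0.0000, hold=0.0000 ⇒ V=0.0000 continue  boundary S*=75.3227
step 5: (k=5,j=0): S=80.6061, (K−S)⁺=15.0639, hold=14.7592 ⇒ V=15.0639 exercise | (k=5,j=1): S=92.3106, (K−S)⁺=3.3594, hold=5.7717 ⇒ V=5.7717 continue | (k=5,j=2): S=105.7148, (K−S)⁺=0.0000, hold=1.0624 ⇒ V=1.0624 continue | (k=5,j=3): S=121.0653, (K−S)⁺=0.0000, hold=0.0000 ⇒ V=0.0000 continue | (k=5,j=4): S=138.6449, (K−S)⁺=0.0000, hold=0.0000 ⇒ V=0.0000 continue | (k=5,j=5): S=158.7771, (K−S)⁺=0.0000, hold=0.0000 ⇒ V=0.0000 continue  boundary S*=80.6061
step 4: (k=4,j=0): S=86.2601, (K−S)⁺=9.4099, hold=10.2382 ⇒ V=10.2382 continue | (k=4,j=1): S=98.7856, (K−S)⁺=0.0000, hold=3.3340 ⇒ V=3.3340 continue | (k=4,j=2): S=113.1300, (K−S)⁺=0.0000, hold=0.5135 ⇒ V=0.5135 continue | (k=4,j=3): S=129.5573, (K−S)⁺=0.0000, hold=0.0000 ⇒ V=0.0000 continue | (k=4,j=4): S=148.3699, (K−S)⁺=0.0000, hold=0.0000 ⇒ V=0.0000 continue  boundary S*=-
step 3: (k=3,j=0): S=92.3106, (K−S)⁺=3.3594, hold=6.6568 ⇒ V=6.6568 continue | (k=3,j=1): S=105.7148, (K−S)⁺=0.0000, hold=1.8745 ⇒ V=1.8745 continue | (k=3,j=2): S=121.0653, (K−S)⁺=0.0000, hold=0.2482 ⇒ V=0.2482 continue | (k=3,j=3): S=138.6449, (K−S)⁺=0.0000, hold=0.0000 ⇒ V=0.0000 continue  boundary S*=-
step 2: (k=2,j=0): S=98.7856, (K−S)⁺=0.0000, hold=4.1779 ⇒ V=4.1779 continue | (k=2,j=1): S=113.1300, (K−S)⁺=0.0000, hold=1.0332 ⇒ V=1.0332 continue | (k=2,j=2): S=129.5573, (K−S)⁺=0.0000, hold=0.1200 ⇒ V=0.1200 continue  boundary S*=-
step 1: (k=1,j=0): S=105.7148, (K−S)⁺=0.0000, hold=2.5487 ⇒ V=2.5487 continue | (k=1,j=1): S=121.0653, (K−S)⁺=0.0000, hold=0.5608 ⇒ V=0.5608 continue  boundary S*=-
step 0: (k=0,j=0): S=113.1300, (K−S)⁺=0.0000, hold=1.5192 ⇒ V=1.5192 continue  boundary S*=-

price = 1.5192
boundary = - - - - - 80.6061 75.3227 80.6061
tree:
1.5192
2.5487 0.5608
4.1779 1.0332 0.1200
6.6568 1.8745 0.2482 0.0000
10.2382 3.3340 0.5135 0.0000 0.0000
15.0639 5.7717 1.0624 0.0000 0.0000 0.0000
20.3473 9.6112 2.1982 0.0000 0.0000 0.0000 0.0000
25.2844 15.0639 4.5480 0.0000 0.0000 0.0000 0.0000 0.0000
29.8979 20.3473 9.4099 0.0000 0.0000 0.0000 0.0000 0.0000 0.0000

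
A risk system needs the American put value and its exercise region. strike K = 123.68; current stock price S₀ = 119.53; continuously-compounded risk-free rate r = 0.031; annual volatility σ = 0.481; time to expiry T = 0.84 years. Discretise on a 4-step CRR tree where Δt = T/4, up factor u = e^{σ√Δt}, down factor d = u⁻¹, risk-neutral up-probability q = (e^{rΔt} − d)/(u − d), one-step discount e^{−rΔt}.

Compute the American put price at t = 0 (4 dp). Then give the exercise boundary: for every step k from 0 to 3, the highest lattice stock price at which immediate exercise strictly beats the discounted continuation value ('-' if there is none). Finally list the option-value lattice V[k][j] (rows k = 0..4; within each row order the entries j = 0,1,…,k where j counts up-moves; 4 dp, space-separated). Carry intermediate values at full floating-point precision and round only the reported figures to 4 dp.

price = 21.5321
boundary = - - 76.9167 95.8846
tree:
21.5321
32.3765 9.0980
46.7633 15.9348 1.1953
61.9789 27.7954 2.2272 0.0000
74.1846 46.7633 4.1500 0.0000 0.0000

params: Δt=0.21000 u=1.24660 d=0.80218 q=0.45981 e^(-rΔt)=0.99351
t_4 payoffs: 74.1846 46.7633 4.1500 0.0000 0.0000
t_3: node(3,0) S=61.7011 payoff=61.9789 vs cont=61.1764 → 61.9789 [stop]  node(3,1) S=95.8846 payoff=27.7954 vs cont=26.9928 → 27.7954 [stop]  node(3,2) S=149.0064 payoff=0.0000 vs cont=2.2272 → 2.2272 [wait]  node(3,3) S=231.5586 payoff=0.0000 vs cont=0.0000 → 0.0000 [wait]  ⇒ S*(3)=95.8846
t_2: node(2,0) S=76.9167 payoff=46.7633 vs cont=45.9607 → 46.7633 [stop]  node(2,1) S=119.5300 payoff=4.1500 vs cont=15.9348 → 15.9348 [wait]  node(2,2) S=185.7518 payoff=0.0000 vs cont=1.1953 → 1.1953 [wait]  ⇒ S*(2)=76.9167
t_1: node(1,0) S=95.8846 payoff=27.7954 vs cont=32.3765 → 32.3765 [wait]  node(1,1) S=149.0064 payoff=0.0000 vs cont=9.0980 → 9.0980 [wait]  ⇒ S*(1)=-
t_0: node(0,0) S=119.5300 payoff=4.1500 vs cont=21.5321 → 21.5321 [wait]  ⇒ S*(0)=-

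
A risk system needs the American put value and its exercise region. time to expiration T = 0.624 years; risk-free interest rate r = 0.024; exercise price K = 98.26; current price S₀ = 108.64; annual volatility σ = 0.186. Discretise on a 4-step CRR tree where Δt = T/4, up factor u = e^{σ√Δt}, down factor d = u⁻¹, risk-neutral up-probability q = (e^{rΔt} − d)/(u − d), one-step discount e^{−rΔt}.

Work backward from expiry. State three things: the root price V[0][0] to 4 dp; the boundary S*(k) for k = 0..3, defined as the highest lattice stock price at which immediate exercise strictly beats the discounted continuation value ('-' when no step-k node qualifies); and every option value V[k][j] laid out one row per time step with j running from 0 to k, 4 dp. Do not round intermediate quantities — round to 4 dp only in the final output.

params: Δt=0.15600 u=1.07623 d=0.92917 q=0.50715 e^(-rΔt)=0.99626
t_4 payoffs: 17.2815 4.4650 0.0000 0.0000 0.0000
t_3: node(3,0) S=87.1514 payoff=11.1086 vs cont=10.7414 → 11.1086 [stop]  node(3,1) S=100.9450 payoff=0.0000 vs cont=2.1924 → 2.1924 [wait]  node(3,2) S=116.9216 payoff=0.0000 vs cont=0.0000 → 0.0000 [wait]  node(3,3) S=135.4269 payoff=0.0000 vs cont=0.0000 → 0.0000 [wait]  ⇒ S*(3)=87.1514
t_2: node(2,0) S=93.7950 payoff=4.4650 vs cont=6.5621 → 6.5621 [wait]  node(2,1) S=108.6400 payoff=0.0000 vs cont=1.0765 → 1.0765 [wait]  node(2,2) S=125.8345 payoff=0.0000 vs cont=0.0000 → 0.0000 [wait]  ⇒ S*(2)=-
t_1: node(1,0) S=100.9450 payoff=0.0000 vs cont=3.7659 → 3.7659 [wait]  node(1,1) S=116.9216 payoff=0.0000 vs cont=0.5286 → 0.5286 [wait]  ⇒ S*(1)=-
t_0: node(0,0) S=108.6400 payoff=0.0000 vs cont=2.1162 → 2.1162 [wait]  ⇒ S*(0)=-

price = 2.1162
boundary = - - - 87.1514
tree:
2.1162
3.7659 0.5286
6.5621 1.0765 0.0000
11.1086 2.1924 0.0000 0.0000
17.2815 4.4650 0.0000 0.0000 0.0000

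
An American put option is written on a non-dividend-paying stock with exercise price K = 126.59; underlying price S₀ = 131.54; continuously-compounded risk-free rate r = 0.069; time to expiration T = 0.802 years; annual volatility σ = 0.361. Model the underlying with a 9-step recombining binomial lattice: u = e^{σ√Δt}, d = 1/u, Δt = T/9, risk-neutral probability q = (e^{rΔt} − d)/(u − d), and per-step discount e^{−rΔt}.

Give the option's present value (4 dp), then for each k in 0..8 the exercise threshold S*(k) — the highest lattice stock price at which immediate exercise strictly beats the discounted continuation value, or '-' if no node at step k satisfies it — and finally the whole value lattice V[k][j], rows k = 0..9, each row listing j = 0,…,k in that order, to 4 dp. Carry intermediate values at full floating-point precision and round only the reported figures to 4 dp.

Δt=0.08911, u=1.11378, d=0.89784, q=0.50165, disc=e^(-rΔt)=0.99387
k=9 terminal: V=max(K-S,0) → 76.7192 64.7244 49.8447 31.3862 8.4882 0.0000 0.0000 0.0000 0.0000 0.0000
k=8: j=0 S=55.5454 intr=71.0446 cont=70.2687 V=71.0446[EX]; j=1 S=68.9049 intr=57.6851 cont=56.9091 V=57.6851[EX]; j=2 S=85.4777 intr=41.1123 cont=40.3363 V=41.1123[EX]; j=3 S=106.0365 intr=20.5535 cont=19.7775 V=20.5535[EX]; j=4 S=131.5400 intr=0.0000 cont=4.2042 V=4.2042[hold]; j=5 S=163.1775 intr=0.0000 cont=0.0000 V=0.0000[hold]; j=6 S=202.4244 intr=0.0000 cont=0.0000 V=0.0000[hold]; j=7 S=251.1108 intr=0.0000 cont=0.0000 V=0.0000[hold]; j=8 S=311.5070 intr=0.0000 cont=0.0000 V=0.0000[hold]  S*(8)=106.0365
k=7: j=0 S=61.8656 intr=64.7244 cont=63.9484 V=64.7244[EX]; j=1 S=76.7453 intr=49.8447 cont=49.0688 V=49.8447[EX]; j=2 S=95.2038 intr=31.3862 cont=30.6103 V=31.3862[EX]; j=3 S=118.1018 intr=8.4882 cont=12.2762 V=12.2762[hold]; j=4 S=146.5072 intr=0.0000 cont=2.0823 V=2.0823[hold]; j=5 S=181.7446 intr=0.0000 cont=0.0000 V=0.0000[hold]; j=6 S=225.4572 intr=0.0000 cont=0.0000 V=0.0000[hold]; j=7 S=279.6833 intr=0.0000 cont=0.0000 V=0.0000[hold]  S*(7)=95.2038
k=6: j=0 S=68.9049 intr=57.6851 cont=56.9091 V=57.6851[EX]; j=1 S=85.4777 intr=41.1123 cont=40.3363 V=41.1123[EX]; j=2 S=106.0365 intr=20.5535 cont=21.6661 V=21.6661[hold]; j=3 S=131.5400 intr=0.0000 cont=7.1186 V=7.1186[hold]; j=4 S=163.1775 intr=0.0000 cont=1.0314 V=1.0314[hold]; j=5 S=202.4244 intr=0.0000 cont=0.0000 V=0.0000[hold]; j=6 S=251.1108 intr=0.0000 cont=0.0000 V=0.0000[hold]  S*(6)=85.4777
k=5: j=0 S=76.7453 intr=49.8447 cont=49.0688 V=49.8447[EX]; j=1 S=95.2038 intr=31.3862 cont=31.1650 V=31.3862[EX]; j=2 S=118.1018 intr=8.4882 cont=14.2803 V=14.2803[hold]; j=3 S=146.5072 intr=0.0000 cont=4.0400 V=4.0400[hold]; j=4 S=181.7446 intr=0.0000 cont=0.5108 V=0.5108[hold]; j=5 S=225.4572 intr=0.0000 cont=0.0000 V=0.0000[hold]  S*(5)=95.2038
k=4: j=0 S=85.4777 intr=41.1123 cont=40.3363 V=41.1123[EX]; j=1 S=106.0365 intr=20.5535 cont=22.6653 V=22.6653[hold]; j=2 S=131.5400 intr=0.0000 cont=9.0873 V=9.0873[hold]; j=3 S=163.1775 intr=0.0000 cont=2.2557 V=2.2557[hold]; j=4 S=202.4244 intr=0.0000 cont=0.2530 V=0.2530[hold]  S*(4)=85.4777
k=3: j=0 S=95.2038 intr=31.3862 cont=31.6632 V=31.6632[hold]; j=1 S=118.1018 intr=8.4882 cont=15.7568 V=15.7568[hold]; j=2 S=146.5072 intr=0.0000 cont=5.6256 V=5.6256[hold]; j=3 S=181.7446 intr=0.0000 cont=1.2434 V=1.2434[hold]  S*(3)=-
k=2: j=0 S=106.0365 intr=20.5535 cont=23.5386 V=23.5386[hold]; j=1 S=131.5400 intr=0.0000 cont=10.6091 V=10.6091[hold]; j=2 S=163.1775 intr=0.0000 cont=3.4063 V=3.4063[hold]  S*(2)=-
k=1: j=0 S=118.1018 intr=8.4882 cont=16.9480 V=16.9480[hold]; j=1 S=146.5072 intr=0.0000 cont=6.9529 V=6.9529[hold]  S*(1)=-
k=0: j=0 S=131.5400 intr=0.0000 cont=11.8609 V=11.8609[hold]  S*(0)=-

price = 11.8609
boundary = - - - - 85.4777 95.2038 85.4777 95.2038 106.0365
tree:
11.8609
16.9480 6.9529
23.5386 10.6091 3.4063
31.6632 15.7568 5.6256 1.2434
41.1123 22.6653 9.0873 2.2557 0.2530
49.8447 31.3862 14.2803 4.0400 0.5108 0.0000
57.6851 41.1123 21.6661 7.1186 1.0314 0.0000 0.0000
64.7244 49.8447 31.3862 12.2762 2.0823 0.0000 0.0000 0.0000
71.0446 57.6851 41.1123 20.5535 4.2042 0.0000 0.0000 0.0000 0.0000
76.7192 64.7244 49.8447 31.3862 8.4882 0.0000 0.0000 0.0000 0.0000 0.0000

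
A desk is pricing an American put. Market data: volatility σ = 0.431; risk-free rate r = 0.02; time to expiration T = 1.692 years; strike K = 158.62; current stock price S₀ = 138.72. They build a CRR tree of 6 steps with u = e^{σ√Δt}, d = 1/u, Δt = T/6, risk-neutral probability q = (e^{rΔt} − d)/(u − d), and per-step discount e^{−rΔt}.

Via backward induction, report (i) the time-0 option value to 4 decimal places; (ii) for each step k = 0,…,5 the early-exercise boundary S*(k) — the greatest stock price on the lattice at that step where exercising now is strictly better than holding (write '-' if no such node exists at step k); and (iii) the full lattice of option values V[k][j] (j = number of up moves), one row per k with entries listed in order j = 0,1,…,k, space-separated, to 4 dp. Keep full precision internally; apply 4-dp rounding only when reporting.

price = 41.7746
boundary = - - - 69.8135 87.7686 110.3416
tree:
41.7746
55.7531 25.5689
71.8366 37.2024 11.9675
88.8065 52.4252 19.4510 3.1625
103.0885 70.8514 31.0303 5.8385 0.0000
114.4488 88.8065 48.2784 10.7790 0.0000 0.0000
123.4850 103.0885 70.8514 19.9000 0.0000 0.0000 0.0000

Δt=0.28200  u=1.25719  d=0.79543  q=0.45528  discount=0.99438
step 6 (expiry): payoffs max(K−S,0) = 123.4850 103.0885 70.8514 19.9000 0.0000 0.0000 0.0000
step 5: (k=5,j=0): S=44.1712, (K−S)⁺=114.4488, hold=113.5567 ⇒ V=114.4488 exercise | (k=5,j=1): S=69.8135, (K−S)⁺=88.8065, hold=87.9144 ⇒ V=88.8065 exercise | (k=5,j=2): S=110.3416, (K−S)⁺=48.2784, hold=47.3863 ⇒ V=48.2784 exercise | (k=5,j=3): S=174.3970, (K−S)⁺=0.0000, hold=10.7790 ⇒ V=10.7790 continue | (k=5,j=4): S=275.6379, (K−S)⁺=0.0000, hold=0.0000 ⇒ V=0.0000 continue | (k=5,j=5): S=435.6511, (K−S)⁺=0.0000, hold=0.0000 ⇒ V=0.0000 continue  boundary S*=110.3416
step 4: (k=4,j=0): S=55.5315, (K−S)⁺=103.0885, hold=102.1964 ⇒ V=103.0885 exercise | (k=4,j=1): S=87.7686, (K−S)⁺=70.8514, hold=69.9593 ⇒ V=70.8514 exercise | (k=4,j=2): S=138.7200, (K−S)⁺=19.9000, hold=31.0303 ⇒ V=31.0303 continue | (k=4,j=3): S=219.2497, (K−S)⁺=0.0000, hold=5.8385 ⇒ V=5.8385 continue | (k=4,j=4): S=346.5284, (K−S)⁺=0.0000, hold=0.0000 ⇒ V=0.0000 continue  boundary S*=87.7686
step 3: (k=3,j=0): S=69.8135, (K−S)⁺=88.8065, hold=87.9144 ⇒ V=88.8065 exercise | (k=3,j=1): S=110.3416, (K−S)⁺=48.2784, hold=52.4252 ⇒ V=52.4252 continue | (k=3,j=2): S=174.3970, (K−S)⁺=0.0000, hold=19.4510 ⇒ V=19.4510 continue | (k=3,j=3): S=275.6379, (K−S)⁺=0.0000, hold=3.1625 ⇒ V=3.1625 continue  boundary S*=69.8135
step 2: (k=2,j=0): S=87.7686, (K−S)⁺=70.8514, hold=71.8366 ⇒ V=71.8366 continue | (k=2,j=1): S=138.7200, (K−S)⁺=19.9000, hold=37.2024 ⇒ V=37.2024 continue | (k=2,j=2): S=219.2497, (K−S)⁺=0.0000, hold=11.9675 ⇒ V=11.9675 continue  boundary S*=-
step 1: (k=1,j=0): S=110.3416, (K−S)⁺=48.2784, hold=55.7531 ⇒ V=55.7531 continue | (k=1,j=1): S=174.3970, (K−S)⁺=0.0000, hold=25.5689 ⇒ V=25.5689 continue  boundary S*=-
step 0: (k=0,j=0): S=138.7200, (K−S)⁺=19.9000, hold=41.7746 ⇒ V=41.7746 continue  boundary S*=-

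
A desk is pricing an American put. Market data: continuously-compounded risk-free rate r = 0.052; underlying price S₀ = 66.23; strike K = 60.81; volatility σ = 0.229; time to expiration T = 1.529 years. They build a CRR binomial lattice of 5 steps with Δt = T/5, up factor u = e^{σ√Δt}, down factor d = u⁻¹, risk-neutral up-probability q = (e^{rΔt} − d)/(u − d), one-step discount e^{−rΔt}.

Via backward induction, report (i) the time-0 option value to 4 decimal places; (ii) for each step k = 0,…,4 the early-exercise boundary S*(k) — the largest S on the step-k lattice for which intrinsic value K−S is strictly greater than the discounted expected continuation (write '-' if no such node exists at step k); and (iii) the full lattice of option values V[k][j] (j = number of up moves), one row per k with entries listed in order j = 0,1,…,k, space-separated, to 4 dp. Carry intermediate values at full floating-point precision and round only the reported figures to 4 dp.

price = 3.3626
boundary = - - - 45.2964 51.4116
tree:
3.3626
5.8182 1.2996
9.7306 2.5450 0.2410
15.5136 4.9265 0.5226 0.0000
20.9014 9.3984 1.1333 0.0000 0.0000
25.6483 15.5136 2.4577 0.0000 0.0000 0.0000

Δt=0.30580  u=1.13500  d=0.88106  q=0.53150  discount=0.98422
step 5 (expiry): payoffs max(K−S,0) = 25.6483 15.5136 2.4577 0.0000 0.0000 0.0000
step 4: (k=4,j=0): S=39.9086, (K−S)⁺=20.9014, hold=19.9420 ⇒ V=20.9014 exercise | (k=4,j=1): S=51.4116, (K−S)⁺=9.3984, hold=8.4391 ⇒ V=9.3984 exercise | (k=4,j=2): S=66.2300, (K−S)⁺=0.0000, hold=1.1333 ⇒ V=1.1333 continue | (k=4,j=3): S=85.3196, (K−S)⁺=0.0000, hold=0.0000 ⇒ V=0.0000 continue | (k=4,j=4): S=109.9113, (K−S)⁺=0.0000, hold=0.0000 ⇒ V=0.0000 continue  boundary S*=51.4116
step 3: (k=3,j=0): S=45.2964, (K−S)⁺=15.5136, hold=14.5542 ⇒ V=15.5136 exercise | (k=3,j=1): S=58.3523, (K−S)⁺=2.4577, hold=4.9265 ⇒ V=4.9265 continue | (k=3,j=2): S=75.1712, (K−S)⁺=0.0000, hold=0.5226 ⇒ V=0.5226 continue | (k=3,j=3): S=96.8379, (K−S)⁺=0.0000, hold=0.0000 ⇒ V=0.0000 continue  boundary S*=45.2964
step 2: (k=2,j=0): S=51.4116, (K−S)⁺=9.3984, hold=9.7306 ⇒ V=9.7306 continue | (k=2,j=1): S=66.2300, (K−S)⁺=0.0000, hold=2.5450 ⇒ V=2.5450 continue | (k=2,j=2): S=85.3196, (K−S)⁺=0.0000, hold=0.2410 ⇒ V=0.2410 continue  boundary S*=-
step 1: (k=1,j=0): S=58.3523, (K−S)⁺=2.4577, hold=5.8182 ⇒ V=5.8182 continue | (k=1,j=1): S=75.1712, (K−S)⁺=0.0000, hold=1.2996 ⇒ V=1.2996 continue  boundary S*=-
step 0: (k=0,j=0): S=66.2300, (K−S)⁺=0.0000, hold=3.3626 ⇒ V=3.3626 continue  boundary S*=-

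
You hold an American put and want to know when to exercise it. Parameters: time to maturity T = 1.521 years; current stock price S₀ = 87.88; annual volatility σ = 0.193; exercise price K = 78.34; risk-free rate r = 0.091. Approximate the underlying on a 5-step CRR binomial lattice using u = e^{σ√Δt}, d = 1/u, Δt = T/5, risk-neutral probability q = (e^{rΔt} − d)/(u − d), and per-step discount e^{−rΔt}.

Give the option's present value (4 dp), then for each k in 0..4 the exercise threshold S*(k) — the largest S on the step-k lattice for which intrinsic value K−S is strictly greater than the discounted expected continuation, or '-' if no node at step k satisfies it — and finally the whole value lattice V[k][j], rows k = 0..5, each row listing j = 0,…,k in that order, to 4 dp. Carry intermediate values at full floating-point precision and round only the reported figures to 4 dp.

Δt=0.30420, u=1.11232, d=0.89902, q=0.60501, disc=e^(-rΔt)=0.97270
k=5 terminal: V=max(K-S,0) → 26.7291 14.4841 0.0000 0.0000 0.0000 0.0000
k=4: j=0 S=57.4078 intr=20.9322 cont=18.7933 V=20.9322[EX]; j=1 S=71.0282 intr=7.3118 cont=5.5649 V=7.3118[EX]; j=2 S=87.8800 intr=0.0000 cont=0.0000 V=0.0000[hold]; j=3 S=108.7300 intr=0.0000 cont=0.0000 V=0.0000[hold]; j=4 S=134.5268 intr=0.0000 cont=0.0000 V=0.0000[hold]  S*(4)=71.0282
k=3: j=0 S=63.8559 intr=14.4841 cont=12.3452 V=14.4841[EX]; j=1 S=79.0060 intr=0.0000 cont=2.8093 V=2.8093[hold]; j=2 S=97.7507 intr=0.0000 cont=0.0000 V=0.0000[hold]; j=3 S=120.9426 intr=0.0000 cont=0.0000 V=0.0000[hold]  S*(3)=63.8559
k=2: j=0 S=71.0282 intr=7.3118 cont=7.2181 V=7.3118[EX]; j=1 S=87.8800 intr=0.0000 cont=1.0793 V=1.0793[hold]; j=2 S=108.7300 intr=0.0000 cont=0.0000 V=0.0000[hold]  S*(2)=71.0282
k=1: j=0 S=79.0060 intr=0.0000 cont=3.4444 V=3.4444[hold]; j=1 S=97.7507 intr=0.0000 cont=0.4147 V=0.4147[hold]  S*(1)=-
k=0: j=0 S=87.8800 intr=0.0000 cont=1.5674 V=1.5674[hold]  S*(0)=-

price = 1.5674
boundary = - - 71.0282 63.8559 71.0282
tree:
1.5674
3.4444 0.4147
7.3118 1.0793 0.0000
14.4841 2.8093 0.0000 0.0000
20.9322 7.3118 0.0000 0.0000 0.0000
26.7291 14.4841 0.0000 0.0000 0.0000 0.0000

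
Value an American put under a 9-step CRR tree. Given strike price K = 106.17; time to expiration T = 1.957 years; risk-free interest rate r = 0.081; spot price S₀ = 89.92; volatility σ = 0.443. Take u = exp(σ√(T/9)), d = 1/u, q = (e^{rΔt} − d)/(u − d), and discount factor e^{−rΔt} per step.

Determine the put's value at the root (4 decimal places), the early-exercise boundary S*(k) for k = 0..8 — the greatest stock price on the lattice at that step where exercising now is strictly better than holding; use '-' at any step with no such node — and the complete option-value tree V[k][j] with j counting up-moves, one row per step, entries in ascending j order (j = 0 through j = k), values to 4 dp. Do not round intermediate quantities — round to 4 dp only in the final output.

Δt=0.21744, u=1.22946, d=0.81337, q=0.49124, disc=e^(-rΔt)=0.98254
k=9 terminal: V=max(K-S,0) → 92.1604 84.9934 74.1601 57.7847 33.0322 0.0000 0.0000 0.0000 0.0000 0.0000
k=8: j=0 S=17.2243 intr=88.9457 cont=87.0921 V=88.9457[EX]; j=1 S=26.0357 intr=80.1343 cont=78.2807 V=80.1343[EX]; j=2 S=39.3549 intr=66.8151 cont=64.9615 V=66.8151[EX]; j=3 S=59.4877 intr=46.6823 cont=44.8287 V=46.6823[EX]; j=4 S=89.9200 intr=16.2500 cont=16.5119 V=16.5119[hold]; j=5 S=135.9205 intr=0.0000 cont=0.0000 V=0.0000[hold]; j=6 S=205.4537 intr=0.0000 cont=0.0000 V=0.0000[hold]; j=7 S=310.5580 intr=0.0000 cont=0.0000 V=0.0000[hold]; j=8 S=469.4308 intr=0.0000 cont=0.0000 V=0.0000[hold]  S*(8)=59.4877
k=7: j=0 S=21.1766 intr=84.9934 cont=83.1398 V=84.9934[EX]; j=1 S=32.0099 intr=74.1601 cont=72.3065 V=74.1601[EX]; j=2 S=48.3853 intr=57.7847 cont=55.9311 V=57.7847[EX]; j=3 S=73.1378 intr=33.0322 cont=31.3050 V=33.0322[EX]; j=4 S=110.5530 intr=0.0000 cont=8.2539 V=8.2539[hold]; j=5 S=167.1089 intr=0.0000 cont=0.0000 V=0.0000[hold]; j=6 S=252.5971 intr=0.0000 cont=0.0000 V=0.0000[hold]; j=7 S=381.8187 intr=0.0000 cont=0.0000 V=0.0000[hold]  S*(7)=73.1378
k=6: j=0 S=26.0357 intr=80.1343 cont=78.2807 V=80.1343[EX]; j=1 S=39.3549 intr=66.8151 cont=64.9615 V=66.8151[EX]; j=2 S=59.4877 intr=46.6823 cont=44.8287 V=46.6823[EX]; j=3 S=89.9200 intr=16.2500 cont=20.4958 V=20.4958[hold]; j=4 S=135.9205 intr=0.0000 cont=4.1259 V=4.1259[hold]; j=5 S=205.4537 intr=0.0000 cont=0.0000 V=0.0000[hold]; j=6 S=310.5580 intr=0.0000 cont=0.0000 V=0.0000[hold]  S*(6)=59.4877
k=5: j=0 S=32.0099 intr=74.1601 cont=72.3065 V=74.1601[EX]; j=1 S=48.3853 intr=57.7847 cont=55.9311 V=57.7847[EX]; j=2 S=73.1378 intr=33.0322 cont=33.2279 V=33.2279[hold]; j=3 S=110.5530 intr=0.0000 cont=12.2368 V=12.2368[hold]; j=4 S=167.1089 intr=0.0000 cont=2.0624 V=2.0624[hold]; j=5 S=252.5971 intr=0.0000 cont=0.0000 V=0.0000[hold]  S*(5)=48.3853
k=4: j=0 S=39.3549 intr=66.8151 cont=64.9615 V=66.8151[EX]; j=1 S=59.4877 intr=46.6823 cont=44.9231 V=46.6823[EX]; j=2 S=89.9200 intr=16.2500 cont=22.5161 V=22.5161[hold]; j=3 S=135.9205 intr=0.0000 cont=7.1123 V=7.1123[hold]; j=4 S=205.4537 intr=0.0000 cont=1.0310 V=1.0310[hold]  S*(4)=59.4877
k=3: j=0 S=48.3853 intr=57.7847 cont=55.9311 V=57.7847[EX]; j=1 S=73.1378 intr=33.0322 cont=34.2030 V=34.2030[hold]; j=2 S=110.5530 intr=0.0000 cont=14.6881 V=14.6881[hold]; j=3 S=167.1089 intr=0.0000 cont=4.0529 V=4.0529[hold]  S*(3)=48.3853
k=2: j=0 S=59.4877 intr=46.6823 cont=45.3938 V=46.6823[EX]; j=1 S=89.9200 intr=16.2500 cont=24.1867 V=24.1867[hold]; j=2 S=135.9205 intr=0.0000 cont=9.2984 V=9.2984[hold]  S*(2)=59.4877
k=1: j=0 S=73.1378 intr=33.0322 cont=35.0094 V=35.0094[hold]; j=1 S=110.5530 intr=0.0000 cont=16.5783 V=16.5783[hold]  S*(1)=-
k=0: j=0 S=89.9200 intr=16.2500 cont=25.5021 V=25.5021[hold]  S*(0)=-

price = 25.5021
boundary = - - 59.4877 48.3853 59.4877 48.3853 59.4877 73.1378 59.4877
tree:
25.5021
35.0094 16.5783
46.6823 24.1867 9.2984
57.7847 34.2030 14.6881 4.0529
66.8151 46.6823 22.5161 7.1123 1.0310
74.1601 57.7847 33.2279 12.2368 2.0624 0.0000
80.1343 66.8151 46.6823 20.4958 4.1259 0.0000 0.0000
84.9934 74.1601 57.7847 33.0322 8.2539 0.0000 0.0000 0.0000
88.9457 80.1343 66.8151 46.6823 16.5119 0.0000 0.0000 0.0000 0.0000
92.1604 84.9934 74.1601 57.7847 33.0322 0.0000 0.0000 0.0000 0.0000 0.0000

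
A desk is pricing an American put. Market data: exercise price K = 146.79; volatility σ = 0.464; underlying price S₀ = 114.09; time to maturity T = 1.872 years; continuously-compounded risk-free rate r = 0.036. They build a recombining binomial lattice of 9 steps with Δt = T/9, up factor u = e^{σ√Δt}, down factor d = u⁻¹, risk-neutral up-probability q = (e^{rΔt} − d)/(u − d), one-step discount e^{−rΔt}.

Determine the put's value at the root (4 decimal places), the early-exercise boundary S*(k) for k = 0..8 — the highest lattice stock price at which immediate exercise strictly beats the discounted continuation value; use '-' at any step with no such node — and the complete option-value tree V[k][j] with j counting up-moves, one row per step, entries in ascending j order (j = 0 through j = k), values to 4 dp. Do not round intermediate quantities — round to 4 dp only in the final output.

price = 46.1721
boundary = - - - 60.4694 74.7205 60.4694 74.7205 92.3302 114.0900
tree:
46.1721
58.6083 32.6056
72.2451 43.8611 20.1787
86.3206 57.2134 29.2029 10.1189
97.8536 72.0695 41.0402 16.0512 3.4549
107.1870 86.3206 55.6232 24.9200 6.1036 0.4624
114.7403 97.8536 72.0695 37.5941 10.7361 0.8706 0.0000
120.8530 107.1870 86.3206 54.4598 18.7910 1.6393 0.0000 0.0000
125.7998 114.7403 97.8536 72.0695 32.7000 3.0867 0.0000 0.0000 0.0000
129.8032 120.8530 107.1870 86.3206 54.4598 5.8120 0.0000 0.0000 0.0000 0.0000

params: Δt=0.20800 u=1.23567 d=0.80927 q=0.46492 e^(-rΔt)=0.99254
t_9 payoffs: 129.8032 120.8530 107.1870 86.3206 54.4598 5.8120 0.0000 0.0000 0.0000 0.0000
t_8: node(8,0) S=20.9902 payoff=125.7998 vs cont=124.7048 → 125.7998 [stop]  node(8,1) S=32.0497 payoff=114.7403 vs cont=113.6452 → 114.7403 [stop]  node(8,2) S=48.9364 payoff=97.8536 vs cont=96.7585 → 97.8536 [stop]  node(8,3) S=74.7205 payoff=72.0695 vs cont=70.9744 → 72.0695 [stop]  node(8,4) S=114.0900 payoff=32.7000 vs cont=31.6049 → 32.7000 [stop]  node(8,5) S=174.2029 payoff=0.0000 vs cont=3.0867 → 3.0867 [wait]  node(8,6) S=265.9887 payoff=0.0000 vs cont=0.0000 → 0.0000 [wait]  node(8,7) S=406.1355 payoff=0.0000 vs cont=0.0000 → 0.0000 [wait]  node(8,8) S=620.1244 payoff=0.0000 vs cont=0.0000 → 0.0000 [wait]  ⇒ S*(8)=114.0900
t_7: node(7,0) S=25.9370 payoff=120.8530 vs cont=119.7579 → 120.8530 [stop]  node(7,1) S=39.6030 payoff=107.1870 vs cont=106.0919 → 107.1870 [stop]  node(7,2) S=60.4694 payoff=86.3206 vs cont=85.2255 → 86.3206 [stop]  node(7,3) S=92.3302 payoff=54.4598 vs cont=53.3648 → 54.4598 [stop]  node(7,4) S=140.9780 payoff=5.8120 vs cont=18.7910 → 18.7910 [wait]  node(7,5) S=215.2580 payoff=0.0000 vs cont=1.6393 → 1.6393 [wait]  node(7,6) S=328.6753 payoff=0.0000 vs cont=0.0000 → 0.0000 [wait]  node(7,7) S=501.8511 payoff=0.0000 vs cont=0.0000 → 0.0000 [wait]  ⇒ S*(7)=92.3302
t_6: node(6,0) S=32.0497 payoff=114.7403 vs cont=113.6452 → 114.7403 [stop]  node(6,1) S=48.9364 payoff=97.8536 vs cont=96.7585 → 97.8536 [stop]  node(6,2) S=74.7205 payoff=72.0695 vs cont=70.9744 → 72.0695 [stop]  node(6,3) S=114.0900 payoff=32.7000 vs cont=37.5941 → 37.5941 [wait]  node(6,4) S=174.2029 payoff=0.0000 vs cont=10.7361 → 10.7361 [wait]  node(6,5) S=265.9887 payoff=0.0000 vs cont=0.8706 → 0.8706 [wait]  node(6,6) S=406.1355 payoff=0.0000 vs cont=0.0000 → 0.0000 [wait]  ⇒ S*(6)=74.7205
t_5: node(5,0) S=39.6030 payoff=107.1870 vs cont=106.0919 → 107.1870 [stop]  node(5,1) S=60.4694 payoff=86.3206 vs cont=85.2255 → 86.3206 [stop]  node(5,2) S=92.3302 payoff=54.4598 vs cont=55.6232 → 55.6232 [wait]  node(5,3) S=140.9780 payoff=5.8120 vs cont=24.9200 → 24.9200 [wait]  node(5,4) S=215.2580 payoff=0.0000 vs cont=6.1036 → 6.1036 [wait]  node(5,5) S=328.6753 payoff=0.0000 vs cont=0.4624 → 0.4624 [wait]  ⇒ S*(5)=60.4694
t_4: node(4,0) S=48.9364 payoff=97.8536 vs cont=96.7585 → 97.8536 [stop]  node(4,1) S=74.7205 payoff=72.0695 vs cont=71.5113 → 72.0695 [stop]  node(4,2) S=114.0900 payoff=32.7000 vs cont=41.0402 → 41.0402 [wait]  node(4,3) S=174.2029 payoff=0.0000 vs cont=16.0512 → 16.0512 [wait]  node(4,4) S=265.9887 payoff=0.0000 vs cont=3.4549 → 3.4549 [wait]  ⇒ S*(4)=74.7205
t_3: node(3,0) S=60.4694 payoff=86.3206 vs cont=85.2255 → 86.3206 [stop]  node(3,1) S=92.3302 payoff=54.4598 vs cont=57.2134 → 57.2134 [wait]  node(3,2) S=140.9780 payoff=5.8120 vs cont=29.2029 → 29.2029 [wait]  node(3,3) S=215.2580 payoff=0.0000 vs cont=10.1189 → 10.1189 [wait]  ⇒ S*(3)=60.4694
t_2: node(2,0) S=74.7205 payoff=72.0695 vs cont=72.2451 → 72.2451 [wait]  node(2,1) S=114.0900 payoff=32.7000 vs cont=43.8611 → 43.8611 [wait]  node(2,2) S=174.2029 payoff=0.0000 vs cont=20.1787 → 20.1787 [wait]  ⇒ S*(2)=-
t_1: node(1,0) S=92.3302 payoff=54.4598 vs cont=58.6083 → 58.6083 [wait]  node(1,1) S=140.9780 payoff=5.8120 vs cont=32.6056 → 32.6056 [wait]  ⇒ S*(1)=-
t_0: node(0,0) S=114.0900 payoff=32.7000 vs cont=46.1721 → 46.1721 [wait]  ⇒ S*(0)=-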